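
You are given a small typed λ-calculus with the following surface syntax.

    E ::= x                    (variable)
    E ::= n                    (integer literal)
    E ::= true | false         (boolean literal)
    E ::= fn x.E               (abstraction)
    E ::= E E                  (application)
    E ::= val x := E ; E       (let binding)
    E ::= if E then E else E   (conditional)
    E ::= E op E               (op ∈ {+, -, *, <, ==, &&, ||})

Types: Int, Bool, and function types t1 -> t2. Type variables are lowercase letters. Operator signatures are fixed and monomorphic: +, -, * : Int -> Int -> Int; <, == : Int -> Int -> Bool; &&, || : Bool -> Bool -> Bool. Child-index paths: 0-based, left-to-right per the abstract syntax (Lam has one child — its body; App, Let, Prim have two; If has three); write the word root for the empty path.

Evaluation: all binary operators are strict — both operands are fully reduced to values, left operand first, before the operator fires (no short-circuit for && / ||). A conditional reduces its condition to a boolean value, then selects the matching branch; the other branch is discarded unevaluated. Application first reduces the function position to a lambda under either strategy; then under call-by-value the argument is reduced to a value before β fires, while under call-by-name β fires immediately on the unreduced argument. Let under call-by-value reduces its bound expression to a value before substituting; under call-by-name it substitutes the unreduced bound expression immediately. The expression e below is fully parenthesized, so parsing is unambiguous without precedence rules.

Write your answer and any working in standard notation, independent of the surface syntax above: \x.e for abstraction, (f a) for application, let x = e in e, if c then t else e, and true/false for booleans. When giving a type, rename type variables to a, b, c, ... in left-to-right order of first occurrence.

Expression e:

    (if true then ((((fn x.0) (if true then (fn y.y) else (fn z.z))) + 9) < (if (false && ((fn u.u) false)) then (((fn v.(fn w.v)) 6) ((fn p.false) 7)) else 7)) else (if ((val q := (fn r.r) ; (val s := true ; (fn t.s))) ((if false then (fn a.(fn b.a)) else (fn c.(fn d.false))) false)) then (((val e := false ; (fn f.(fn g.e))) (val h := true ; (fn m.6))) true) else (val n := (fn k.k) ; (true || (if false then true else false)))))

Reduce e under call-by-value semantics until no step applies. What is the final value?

Trace:
step 0: (if true then ((((\x.0) (if true then (\y.y) else (\z.z))) + 9) < (if (false && ((\u.u) false)) then (((\v.(\w.v)) 6) ((\p.false) 7)) else 7)) else (if ((let q = (\r.r) in (let s = true in (\t.s))) ((if false then (\a.(\b.a)) else (\c.(\d.false))) false)) then (((let e = false in (\f.(\g.e))) (let h = true in (\m.6))) true) else (let n = (\k.k) in (true || (if false then true else false)))))
step 1: [if@root] ((((\x.0) (if true then (\y.y) else (\z.z))) + 9) < (if (false && ((\u.u) false)) then (((\v.(\w.v)) 6) ((\p.false) 7)) else 7))
step 2: [if@0.0.1] ((((\x.0) (\y.y)) + 9) < (if (false && ((\u.u) false)) then (((\v.(\w.v)) 6) ((\p.false) 7)) else 7))
step 3: [beta@0.0] ((0 + 9) < (if (false && ((\u.u) false)) then (((\v.(\w.v)) 6) ((\p.false) 7)) else 7))
step 4: [delta@0] (9 < (if (false && ((\u.u) false)) then (((\v.(\w.v)) 6) ((\p.false) 7)) else 7))
step 5: [beta@1.0.1] (9 < (if (false && false) then (((\v.(\w.v)) 6) ((\p.false) 7)) else 7))
step 6: [delta@1.0] (9 < (if false then (((\v.(\w.v)) 6) ((\p.false) 7)) else 7))
step 7: [if@1] (9 < 7)
step 8: [delta@root] false

Answer: false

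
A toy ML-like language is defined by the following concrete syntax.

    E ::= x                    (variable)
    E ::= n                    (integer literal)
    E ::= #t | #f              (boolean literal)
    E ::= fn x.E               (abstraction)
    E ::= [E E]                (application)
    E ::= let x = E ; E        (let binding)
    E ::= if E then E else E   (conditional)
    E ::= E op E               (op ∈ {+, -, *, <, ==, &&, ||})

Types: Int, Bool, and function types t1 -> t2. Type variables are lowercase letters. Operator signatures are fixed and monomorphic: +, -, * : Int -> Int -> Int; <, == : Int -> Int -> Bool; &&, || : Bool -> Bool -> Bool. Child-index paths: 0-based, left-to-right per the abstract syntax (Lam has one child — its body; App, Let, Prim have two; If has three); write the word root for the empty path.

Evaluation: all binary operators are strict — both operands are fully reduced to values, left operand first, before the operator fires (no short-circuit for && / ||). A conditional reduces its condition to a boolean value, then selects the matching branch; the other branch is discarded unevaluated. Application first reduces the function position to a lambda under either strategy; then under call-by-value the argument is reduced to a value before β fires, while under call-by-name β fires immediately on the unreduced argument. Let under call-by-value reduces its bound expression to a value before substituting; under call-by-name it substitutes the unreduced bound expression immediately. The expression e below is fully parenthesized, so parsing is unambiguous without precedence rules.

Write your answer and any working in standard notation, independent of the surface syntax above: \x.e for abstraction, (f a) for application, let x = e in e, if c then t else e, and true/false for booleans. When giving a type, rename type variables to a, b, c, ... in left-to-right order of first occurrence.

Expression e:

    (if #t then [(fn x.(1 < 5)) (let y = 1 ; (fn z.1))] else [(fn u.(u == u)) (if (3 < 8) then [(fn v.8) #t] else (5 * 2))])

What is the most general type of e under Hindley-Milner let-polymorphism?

Answer: Bool

Derivation:
  unify Bool ~ Bool
  unify Int ~ Int
  unify Int ~ Int
\x._ : a -> Bool
let y : Int
\z._ : b -> Int
  unify a -> Bool ~ (b -> Int) -> c
  unify a ~ b -> Int
  unify Bool ~ c
_ _ : Bool
u : d
  unify d ~ Int
u : Int
  unify Int ~ Int
\u._ : Int -> Bool
  unify Int ~ Int
  unify Int ~ Int
  unify Bool ~ Bool
\v._ : e -> Int
  unify e -> Int ~ Bool -> f
  unify e ~ Bool
  unify Int ~ f
_ _ : Int
  unify Int ~ Int
  unify Int ~ Int
  unify Int ~ Int
  unify Int -> Bool ~ Int -> g
  unify Int ~ Int
  unify Bool ~ g
_ _ : Bool
  unify Bool ~ Bool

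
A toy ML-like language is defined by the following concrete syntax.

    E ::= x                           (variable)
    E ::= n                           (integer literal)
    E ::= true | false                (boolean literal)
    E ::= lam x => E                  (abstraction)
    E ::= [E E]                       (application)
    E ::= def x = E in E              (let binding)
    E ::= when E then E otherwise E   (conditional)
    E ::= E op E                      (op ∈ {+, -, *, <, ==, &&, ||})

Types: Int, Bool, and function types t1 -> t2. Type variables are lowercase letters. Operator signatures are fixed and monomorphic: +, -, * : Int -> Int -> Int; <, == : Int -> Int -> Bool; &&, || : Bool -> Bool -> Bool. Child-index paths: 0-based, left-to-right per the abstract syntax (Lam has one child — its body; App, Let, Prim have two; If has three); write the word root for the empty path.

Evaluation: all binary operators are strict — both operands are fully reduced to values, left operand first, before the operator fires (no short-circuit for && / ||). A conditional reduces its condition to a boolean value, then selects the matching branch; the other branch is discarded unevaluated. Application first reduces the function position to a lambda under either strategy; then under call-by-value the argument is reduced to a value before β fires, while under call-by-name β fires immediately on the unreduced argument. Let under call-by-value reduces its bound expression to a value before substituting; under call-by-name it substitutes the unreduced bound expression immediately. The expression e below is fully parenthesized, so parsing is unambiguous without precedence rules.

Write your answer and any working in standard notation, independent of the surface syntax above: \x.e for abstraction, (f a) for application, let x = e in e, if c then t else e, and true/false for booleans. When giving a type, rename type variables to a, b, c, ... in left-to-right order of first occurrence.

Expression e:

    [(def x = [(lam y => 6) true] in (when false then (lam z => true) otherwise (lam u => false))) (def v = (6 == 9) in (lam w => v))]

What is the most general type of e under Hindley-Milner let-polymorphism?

Derivation:
\y._ : a -> Int
  unify a -> Int ~ Bool -> b
  unify a ~ Bool
  unify Int ~ b
_ _ : Int
let x : Int
  unify Bool ~ Bool
\z._ : c -> Bool
\u._ : d -> Bool
  unify c -> Bool ~ d -> Bool
  unify c ~ d
  unify Bool ~ Bool
  unify Int ~ Int
  unify Int ~ Int
let v : Bool
v : Bool
\w._ : e -> Bool
  unify d -> Bool ~ (e -> Bool) -> f
  unify d ~ e -> Bool
  unify Bool ~ f
_ _ : Bool

Answer: Bool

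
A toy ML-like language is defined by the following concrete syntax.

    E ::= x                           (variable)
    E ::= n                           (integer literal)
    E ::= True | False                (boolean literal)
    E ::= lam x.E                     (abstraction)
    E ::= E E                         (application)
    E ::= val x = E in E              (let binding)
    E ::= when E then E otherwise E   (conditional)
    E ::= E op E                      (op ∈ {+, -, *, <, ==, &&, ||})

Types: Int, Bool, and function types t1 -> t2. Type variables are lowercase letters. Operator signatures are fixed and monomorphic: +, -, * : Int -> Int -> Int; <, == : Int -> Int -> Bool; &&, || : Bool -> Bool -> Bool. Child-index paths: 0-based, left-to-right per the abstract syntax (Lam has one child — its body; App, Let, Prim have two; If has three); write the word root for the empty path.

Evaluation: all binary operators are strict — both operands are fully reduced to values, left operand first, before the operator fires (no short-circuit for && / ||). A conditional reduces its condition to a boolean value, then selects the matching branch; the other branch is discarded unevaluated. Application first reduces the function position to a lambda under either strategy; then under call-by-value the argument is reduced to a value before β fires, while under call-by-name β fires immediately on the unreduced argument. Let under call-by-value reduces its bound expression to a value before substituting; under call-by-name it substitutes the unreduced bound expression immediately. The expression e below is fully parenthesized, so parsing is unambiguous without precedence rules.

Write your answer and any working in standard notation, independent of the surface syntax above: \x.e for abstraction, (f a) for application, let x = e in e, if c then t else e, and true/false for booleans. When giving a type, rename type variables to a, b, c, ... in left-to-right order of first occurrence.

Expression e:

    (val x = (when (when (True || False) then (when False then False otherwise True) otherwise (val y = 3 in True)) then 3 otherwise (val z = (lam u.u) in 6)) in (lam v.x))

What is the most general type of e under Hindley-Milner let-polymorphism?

Answer: a -> Int

Working:
  unify Bool ~ Bool
  unify Bool ~ Bool
  unify Bool ~ Bool
  unify Bool ~ Bool
  unify Bool ~ Bool
let y : Int
  unify Bool ~ Bool
  unify Bool ~ Bool
u : a
\u._ : a -> a
let z : forall. a -> a
  unify Int ~ Int
let x : Int
x : Int
\v._ : b -> Int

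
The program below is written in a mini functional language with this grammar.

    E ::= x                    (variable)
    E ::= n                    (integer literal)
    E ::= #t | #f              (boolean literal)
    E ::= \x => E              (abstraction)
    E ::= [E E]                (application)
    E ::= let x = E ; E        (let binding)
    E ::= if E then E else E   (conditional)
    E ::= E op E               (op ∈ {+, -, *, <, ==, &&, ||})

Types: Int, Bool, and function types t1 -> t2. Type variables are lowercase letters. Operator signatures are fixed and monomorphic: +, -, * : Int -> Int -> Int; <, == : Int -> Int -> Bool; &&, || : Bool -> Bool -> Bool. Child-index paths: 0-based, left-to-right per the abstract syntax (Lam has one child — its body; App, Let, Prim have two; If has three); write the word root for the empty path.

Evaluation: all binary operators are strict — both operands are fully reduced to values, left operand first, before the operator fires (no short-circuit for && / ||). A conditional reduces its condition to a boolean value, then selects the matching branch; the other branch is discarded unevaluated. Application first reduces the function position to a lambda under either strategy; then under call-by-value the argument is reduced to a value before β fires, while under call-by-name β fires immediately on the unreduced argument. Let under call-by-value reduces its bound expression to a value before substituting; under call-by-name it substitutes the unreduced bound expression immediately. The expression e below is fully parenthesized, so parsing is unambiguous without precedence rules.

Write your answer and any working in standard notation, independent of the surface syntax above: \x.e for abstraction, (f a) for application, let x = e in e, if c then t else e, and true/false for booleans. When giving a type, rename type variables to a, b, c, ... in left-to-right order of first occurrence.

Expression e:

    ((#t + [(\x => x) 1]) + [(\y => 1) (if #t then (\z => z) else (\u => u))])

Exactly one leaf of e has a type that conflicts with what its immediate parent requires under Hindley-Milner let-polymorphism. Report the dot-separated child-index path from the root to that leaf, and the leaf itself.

Derivation:
  unify Bool ~ Int
  FAIL: mismatch Bool ~ Int

Answer: 0.0 : true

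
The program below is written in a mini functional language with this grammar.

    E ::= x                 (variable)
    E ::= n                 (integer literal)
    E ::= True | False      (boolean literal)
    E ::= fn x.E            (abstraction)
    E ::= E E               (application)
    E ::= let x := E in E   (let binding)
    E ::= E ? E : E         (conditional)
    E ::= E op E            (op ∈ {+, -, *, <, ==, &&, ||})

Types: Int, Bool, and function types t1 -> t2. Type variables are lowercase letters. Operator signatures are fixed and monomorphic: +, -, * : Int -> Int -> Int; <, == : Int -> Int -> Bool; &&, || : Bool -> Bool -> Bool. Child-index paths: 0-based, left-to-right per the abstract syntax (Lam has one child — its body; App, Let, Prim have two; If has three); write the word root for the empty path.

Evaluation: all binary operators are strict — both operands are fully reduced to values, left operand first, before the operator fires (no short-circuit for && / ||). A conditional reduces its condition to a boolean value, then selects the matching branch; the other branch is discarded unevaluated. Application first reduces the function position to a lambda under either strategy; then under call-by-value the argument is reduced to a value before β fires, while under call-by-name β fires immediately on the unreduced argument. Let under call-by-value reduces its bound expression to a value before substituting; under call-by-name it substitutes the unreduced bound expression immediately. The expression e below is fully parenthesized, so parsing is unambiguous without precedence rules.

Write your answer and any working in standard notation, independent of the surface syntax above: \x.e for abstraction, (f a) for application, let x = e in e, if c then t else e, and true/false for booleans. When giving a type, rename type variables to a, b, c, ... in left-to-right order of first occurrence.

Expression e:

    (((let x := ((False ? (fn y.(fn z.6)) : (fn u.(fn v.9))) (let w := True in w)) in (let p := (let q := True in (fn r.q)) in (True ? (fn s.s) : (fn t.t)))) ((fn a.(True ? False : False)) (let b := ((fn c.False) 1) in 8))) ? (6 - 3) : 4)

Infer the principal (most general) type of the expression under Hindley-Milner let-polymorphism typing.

Trace:
  unify Bool ~ Bool
\z._ : b -> Int
\y._ : a -> b -> Int
\v._ : d -> Int
\u._ : c -> d -> Int
  unify a -> b -> Int ~ c -> d -> Int
  unify a ~ c
  unify b -> Int ~ d -> Int
  unify b ~ d
  unify Int ~ Int
let w : Bool
w : Bool
  unify c -> d -> Int ~ Bool -> e
  unify c ~ Bool
  unify d -> Int ~ e
_ _ : d -> Int
let x : forall. d -> Int
let q : Bool
q : Bool
\r._ : f -> Bool
let p : forall. f -> Bool
  unify Bool ~ Bool
s : g
\s._ : g -> g
t : h
\t._ : h -> h
  unify g -> g ~ h -> h
  unify g ~ h
  unify h ~ h
  unify Bool ~ Bool
  unify Bool ~ Bool
\a._ : i -> Bool
\c._ : j -> Bool
  unify j -> Bool ~ Int -> k
  unify j ~ Int
  unify Bool ~ k
_ _ : Bool
let b : Bool
  unify i -> Bool ~ Int -> l
  unify i ~ Int
  unify Bool ~ l
_ _ : Bool
  unify h -> h ~ Bool -> m
  unify h ~ Bool
  unify Bool ~ m
_ _ : Bool
  unify Bool ~ Bool
  unify Int ~ Int
  unify Int ~ Int
  unify Int ~ Int

Answer: Int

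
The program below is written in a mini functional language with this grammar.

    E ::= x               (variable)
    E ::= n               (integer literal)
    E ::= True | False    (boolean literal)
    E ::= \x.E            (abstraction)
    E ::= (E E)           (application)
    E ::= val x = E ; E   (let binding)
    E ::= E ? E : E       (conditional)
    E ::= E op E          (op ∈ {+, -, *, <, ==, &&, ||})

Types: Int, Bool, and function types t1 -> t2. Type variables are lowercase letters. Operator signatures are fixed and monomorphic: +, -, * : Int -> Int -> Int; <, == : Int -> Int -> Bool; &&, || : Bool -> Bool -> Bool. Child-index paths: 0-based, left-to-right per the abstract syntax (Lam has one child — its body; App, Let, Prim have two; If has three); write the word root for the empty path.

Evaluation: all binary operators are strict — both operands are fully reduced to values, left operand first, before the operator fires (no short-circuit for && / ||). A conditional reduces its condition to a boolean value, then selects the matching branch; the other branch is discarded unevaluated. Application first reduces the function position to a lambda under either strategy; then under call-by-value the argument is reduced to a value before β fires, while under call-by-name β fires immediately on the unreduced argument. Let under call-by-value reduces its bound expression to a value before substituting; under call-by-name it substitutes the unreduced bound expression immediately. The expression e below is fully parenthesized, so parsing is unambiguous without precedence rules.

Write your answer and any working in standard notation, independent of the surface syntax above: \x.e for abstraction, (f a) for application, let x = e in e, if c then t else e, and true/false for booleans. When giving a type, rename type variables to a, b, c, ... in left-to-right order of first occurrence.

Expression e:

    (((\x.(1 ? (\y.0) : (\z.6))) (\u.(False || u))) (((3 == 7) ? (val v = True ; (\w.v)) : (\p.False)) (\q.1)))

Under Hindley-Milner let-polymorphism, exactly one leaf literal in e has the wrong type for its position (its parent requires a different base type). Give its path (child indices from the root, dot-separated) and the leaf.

Derivation:
  unify Int ~ Bool
  FAIL: mismatch Int ~ Bool

Answer: 0.0.0.0 : 1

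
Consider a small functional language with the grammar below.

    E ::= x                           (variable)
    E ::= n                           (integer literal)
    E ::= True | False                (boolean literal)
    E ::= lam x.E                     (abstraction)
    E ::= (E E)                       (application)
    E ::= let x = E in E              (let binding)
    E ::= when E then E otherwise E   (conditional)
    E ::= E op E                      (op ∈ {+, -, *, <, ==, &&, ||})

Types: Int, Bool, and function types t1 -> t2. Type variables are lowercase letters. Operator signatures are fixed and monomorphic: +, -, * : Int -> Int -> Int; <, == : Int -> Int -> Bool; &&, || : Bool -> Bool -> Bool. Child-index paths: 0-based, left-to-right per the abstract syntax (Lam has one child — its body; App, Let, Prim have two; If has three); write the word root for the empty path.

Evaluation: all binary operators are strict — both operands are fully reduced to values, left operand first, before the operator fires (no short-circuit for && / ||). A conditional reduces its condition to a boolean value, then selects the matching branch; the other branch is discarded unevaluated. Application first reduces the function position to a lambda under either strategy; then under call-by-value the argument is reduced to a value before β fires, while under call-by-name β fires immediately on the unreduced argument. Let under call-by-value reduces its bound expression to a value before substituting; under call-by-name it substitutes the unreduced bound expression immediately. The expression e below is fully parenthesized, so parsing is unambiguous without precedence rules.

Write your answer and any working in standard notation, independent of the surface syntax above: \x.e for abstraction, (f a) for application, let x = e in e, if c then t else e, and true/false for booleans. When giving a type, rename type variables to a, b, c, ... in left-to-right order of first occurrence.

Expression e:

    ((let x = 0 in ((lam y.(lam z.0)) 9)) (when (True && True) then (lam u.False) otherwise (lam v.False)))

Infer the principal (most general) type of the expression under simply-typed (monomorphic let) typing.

Answer: Int

Working:
let x : Int
\z._ : b -> Int
\y._ : a -> b -> Int
  unify a -> b -> Int ~ Int -> c
  unify a ~ Int
  unify b -> Int ~ c
_ _ : b -> Int
  unify Bool ~ Bool
  unify Bool ~ Bool
  unify Bool ~ Bool
\u._ : d -> Bool
\v._ : e -> Bool
  unify d -> Bool ~ e -> Bool
  unify d ~ e
  unify Bool ~ Bool
  unify b -> Int ~ (e -> Bool) -> f
  unify b ~ e -> Bool
  unify Int ~ f
_ _ : Int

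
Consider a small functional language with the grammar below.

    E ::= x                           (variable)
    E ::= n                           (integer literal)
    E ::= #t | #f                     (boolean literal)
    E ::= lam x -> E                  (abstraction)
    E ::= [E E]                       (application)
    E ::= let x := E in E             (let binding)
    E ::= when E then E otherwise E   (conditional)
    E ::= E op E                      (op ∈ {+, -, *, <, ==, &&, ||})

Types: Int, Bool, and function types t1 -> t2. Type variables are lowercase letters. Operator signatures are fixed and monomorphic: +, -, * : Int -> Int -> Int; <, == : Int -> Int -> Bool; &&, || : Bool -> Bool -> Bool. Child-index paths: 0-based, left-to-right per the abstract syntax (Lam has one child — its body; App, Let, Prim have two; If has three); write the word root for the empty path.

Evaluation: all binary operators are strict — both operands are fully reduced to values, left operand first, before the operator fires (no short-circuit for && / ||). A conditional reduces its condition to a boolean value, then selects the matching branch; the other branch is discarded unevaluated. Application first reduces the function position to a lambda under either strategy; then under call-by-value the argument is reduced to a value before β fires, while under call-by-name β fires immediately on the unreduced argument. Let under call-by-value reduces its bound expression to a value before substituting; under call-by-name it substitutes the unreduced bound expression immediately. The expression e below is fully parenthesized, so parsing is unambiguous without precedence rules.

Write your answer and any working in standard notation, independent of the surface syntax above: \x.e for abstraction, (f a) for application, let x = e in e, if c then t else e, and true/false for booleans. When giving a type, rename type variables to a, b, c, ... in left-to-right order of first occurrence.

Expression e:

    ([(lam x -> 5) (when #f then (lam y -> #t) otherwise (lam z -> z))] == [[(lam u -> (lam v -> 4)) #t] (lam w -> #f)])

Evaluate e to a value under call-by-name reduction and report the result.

Trace:
step 0: (((\x.5) (if false then (\y.true) else (\z.z))) == (((\u.(\v.4)) true) (\w.false)))
step 1: [beta@0] (5 == (((\u.(\v.4)) true) (\w.false)))
step 2: [beta@1.0] (5 == ((\v.4) (\w.false)))
step 3: [beta@1] (5 == 4)
step 4: [delta@root] false

Answer: false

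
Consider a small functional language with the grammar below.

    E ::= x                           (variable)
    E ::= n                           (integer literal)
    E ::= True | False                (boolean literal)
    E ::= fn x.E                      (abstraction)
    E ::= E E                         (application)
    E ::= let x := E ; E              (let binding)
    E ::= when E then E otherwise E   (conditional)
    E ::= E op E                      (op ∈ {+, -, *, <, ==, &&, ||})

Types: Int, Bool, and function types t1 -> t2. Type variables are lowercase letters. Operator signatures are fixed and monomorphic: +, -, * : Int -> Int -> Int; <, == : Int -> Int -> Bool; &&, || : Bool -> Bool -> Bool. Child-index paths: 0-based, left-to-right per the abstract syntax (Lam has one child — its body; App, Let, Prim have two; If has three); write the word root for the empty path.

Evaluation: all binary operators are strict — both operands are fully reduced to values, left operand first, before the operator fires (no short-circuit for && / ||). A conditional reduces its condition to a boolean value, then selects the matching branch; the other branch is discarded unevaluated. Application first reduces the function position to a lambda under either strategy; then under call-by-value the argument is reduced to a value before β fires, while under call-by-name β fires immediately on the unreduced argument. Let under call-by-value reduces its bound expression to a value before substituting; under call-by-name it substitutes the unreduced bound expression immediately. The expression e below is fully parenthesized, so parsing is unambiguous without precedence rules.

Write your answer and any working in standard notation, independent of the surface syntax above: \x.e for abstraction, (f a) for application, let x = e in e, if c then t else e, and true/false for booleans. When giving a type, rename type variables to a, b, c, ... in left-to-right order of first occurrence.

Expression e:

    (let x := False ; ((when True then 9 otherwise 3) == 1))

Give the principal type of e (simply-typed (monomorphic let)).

Answer: Bool

Derivation:
let x : Bool
  unify Bool ~ Bool
  unify Int ~ Int
  unify Int ~ Int
  unify Int ~ Int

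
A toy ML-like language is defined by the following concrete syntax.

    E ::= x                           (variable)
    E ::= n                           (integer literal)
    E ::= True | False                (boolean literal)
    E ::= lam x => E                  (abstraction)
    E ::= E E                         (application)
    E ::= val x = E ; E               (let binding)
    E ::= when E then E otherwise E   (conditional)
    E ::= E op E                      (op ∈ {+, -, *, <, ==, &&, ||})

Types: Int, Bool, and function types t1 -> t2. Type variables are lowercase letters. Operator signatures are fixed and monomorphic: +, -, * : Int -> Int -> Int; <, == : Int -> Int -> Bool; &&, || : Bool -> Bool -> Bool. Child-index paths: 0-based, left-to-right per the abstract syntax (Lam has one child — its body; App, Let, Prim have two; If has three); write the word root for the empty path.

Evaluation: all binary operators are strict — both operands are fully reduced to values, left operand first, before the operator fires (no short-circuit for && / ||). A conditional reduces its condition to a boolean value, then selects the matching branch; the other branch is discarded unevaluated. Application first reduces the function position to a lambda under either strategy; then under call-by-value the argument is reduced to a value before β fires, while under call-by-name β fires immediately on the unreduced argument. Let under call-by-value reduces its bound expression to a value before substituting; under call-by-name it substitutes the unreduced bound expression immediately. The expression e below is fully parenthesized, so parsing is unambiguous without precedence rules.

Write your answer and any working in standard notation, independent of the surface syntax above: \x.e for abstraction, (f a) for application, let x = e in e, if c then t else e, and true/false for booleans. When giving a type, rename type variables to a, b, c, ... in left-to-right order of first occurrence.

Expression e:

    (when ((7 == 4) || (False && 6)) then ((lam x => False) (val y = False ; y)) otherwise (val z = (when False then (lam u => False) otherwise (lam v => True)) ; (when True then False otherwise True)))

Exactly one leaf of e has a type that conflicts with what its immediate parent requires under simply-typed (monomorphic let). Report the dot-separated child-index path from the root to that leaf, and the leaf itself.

Answer: 0.1.1 : 6

Working:
  unify Int ~ Int
  unify Int ~ Int
  unify Bool ~ Bool
  unify Bool ~ Bool
  unify Int ~ Bool
  FAIL: mismatch Int ~ Bool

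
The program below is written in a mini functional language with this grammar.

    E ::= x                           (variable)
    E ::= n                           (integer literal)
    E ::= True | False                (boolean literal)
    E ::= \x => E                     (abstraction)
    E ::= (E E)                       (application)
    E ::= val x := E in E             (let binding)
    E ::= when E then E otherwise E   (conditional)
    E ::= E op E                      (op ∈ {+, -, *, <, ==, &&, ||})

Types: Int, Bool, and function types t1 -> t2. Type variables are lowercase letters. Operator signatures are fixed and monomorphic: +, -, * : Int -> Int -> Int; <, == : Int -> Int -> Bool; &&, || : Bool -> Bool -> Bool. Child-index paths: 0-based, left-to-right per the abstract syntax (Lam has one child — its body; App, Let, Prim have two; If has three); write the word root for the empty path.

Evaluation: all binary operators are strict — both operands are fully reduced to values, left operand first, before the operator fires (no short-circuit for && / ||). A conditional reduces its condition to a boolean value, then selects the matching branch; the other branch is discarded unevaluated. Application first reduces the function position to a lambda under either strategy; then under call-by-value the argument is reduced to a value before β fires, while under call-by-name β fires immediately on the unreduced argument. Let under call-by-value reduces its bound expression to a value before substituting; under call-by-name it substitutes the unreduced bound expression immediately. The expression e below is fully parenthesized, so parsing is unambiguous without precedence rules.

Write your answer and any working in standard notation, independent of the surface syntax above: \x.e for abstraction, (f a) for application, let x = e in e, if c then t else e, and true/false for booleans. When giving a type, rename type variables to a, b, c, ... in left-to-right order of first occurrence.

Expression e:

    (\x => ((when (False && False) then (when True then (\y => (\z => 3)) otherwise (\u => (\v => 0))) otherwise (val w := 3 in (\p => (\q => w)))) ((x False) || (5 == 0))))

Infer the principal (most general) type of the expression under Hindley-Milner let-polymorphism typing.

Answer: (Bool -> Bool) -> a -> Int

Derivation:
  unify Bool ~ Bool
  unify Bool ~ Bool
  unify Bool ~ Bool
  unify Bool ~ Bool
\z._ : c -> Int
\y._ : b -> c -> Int
\v._ : e -> Int
\u._ : d -> e -> Int
  unify b -> c -> Int ~ d -> e -> Int
  unify b ~ d
  unify c -> Int ~ e -> Int
  unify c ~ e
  unify Int ~ Int
let w : Int
w : Int
\q._ : g -> Int
\p._ : f -> g -> Int
  unify d -> e -> Int ~ f -> g -> Int
  unify d ~ f
  unify e -> Int ~ g -> Int
  unify e ~ g
  unify Int ~ Int
x : a
  unify a ~ Bool -> h
_ _ : h
  unify h ~ Bool
  unify Int ~ Int
  unify Int ~ Int
  unify Bool ~ Bool
  unify f -> g -> Int ~ Bool -> i
  unify f ~ Bool
  unify g -> Int ~ i
_ _ : g -> Int
\x._ : (Bool -> Bool) -> g -> Int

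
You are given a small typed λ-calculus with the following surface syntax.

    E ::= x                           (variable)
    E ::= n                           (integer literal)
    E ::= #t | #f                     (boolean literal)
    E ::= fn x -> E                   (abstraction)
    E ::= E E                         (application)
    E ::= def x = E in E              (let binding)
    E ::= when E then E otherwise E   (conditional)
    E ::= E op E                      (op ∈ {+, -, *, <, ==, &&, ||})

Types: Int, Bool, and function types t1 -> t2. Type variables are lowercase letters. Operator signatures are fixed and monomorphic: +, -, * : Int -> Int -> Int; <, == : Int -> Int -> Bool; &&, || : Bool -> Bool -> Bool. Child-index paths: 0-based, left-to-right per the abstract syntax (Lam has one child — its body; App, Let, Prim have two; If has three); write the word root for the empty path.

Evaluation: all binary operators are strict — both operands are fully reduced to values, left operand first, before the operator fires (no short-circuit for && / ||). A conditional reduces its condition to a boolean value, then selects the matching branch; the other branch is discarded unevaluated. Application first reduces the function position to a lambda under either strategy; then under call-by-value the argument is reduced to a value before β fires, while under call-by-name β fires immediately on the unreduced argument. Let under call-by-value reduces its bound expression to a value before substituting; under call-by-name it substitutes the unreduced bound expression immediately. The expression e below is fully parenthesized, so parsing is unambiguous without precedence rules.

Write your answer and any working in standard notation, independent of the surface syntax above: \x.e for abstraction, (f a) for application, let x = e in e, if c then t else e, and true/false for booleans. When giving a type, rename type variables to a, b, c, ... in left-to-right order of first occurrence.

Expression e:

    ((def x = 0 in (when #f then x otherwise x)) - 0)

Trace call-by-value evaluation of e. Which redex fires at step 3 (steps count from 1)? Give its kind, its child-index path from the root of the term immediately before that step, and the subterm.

Answer: delta at root : (0 - 0)

Derivation:
step 0: ((let x = 0 in (if false then x else x)) - 0)
step 1: [let@0] ((if false then 0 else 0) - 0)
step 2: [if@0] (0 - 0)
step 3: [delta@root] 0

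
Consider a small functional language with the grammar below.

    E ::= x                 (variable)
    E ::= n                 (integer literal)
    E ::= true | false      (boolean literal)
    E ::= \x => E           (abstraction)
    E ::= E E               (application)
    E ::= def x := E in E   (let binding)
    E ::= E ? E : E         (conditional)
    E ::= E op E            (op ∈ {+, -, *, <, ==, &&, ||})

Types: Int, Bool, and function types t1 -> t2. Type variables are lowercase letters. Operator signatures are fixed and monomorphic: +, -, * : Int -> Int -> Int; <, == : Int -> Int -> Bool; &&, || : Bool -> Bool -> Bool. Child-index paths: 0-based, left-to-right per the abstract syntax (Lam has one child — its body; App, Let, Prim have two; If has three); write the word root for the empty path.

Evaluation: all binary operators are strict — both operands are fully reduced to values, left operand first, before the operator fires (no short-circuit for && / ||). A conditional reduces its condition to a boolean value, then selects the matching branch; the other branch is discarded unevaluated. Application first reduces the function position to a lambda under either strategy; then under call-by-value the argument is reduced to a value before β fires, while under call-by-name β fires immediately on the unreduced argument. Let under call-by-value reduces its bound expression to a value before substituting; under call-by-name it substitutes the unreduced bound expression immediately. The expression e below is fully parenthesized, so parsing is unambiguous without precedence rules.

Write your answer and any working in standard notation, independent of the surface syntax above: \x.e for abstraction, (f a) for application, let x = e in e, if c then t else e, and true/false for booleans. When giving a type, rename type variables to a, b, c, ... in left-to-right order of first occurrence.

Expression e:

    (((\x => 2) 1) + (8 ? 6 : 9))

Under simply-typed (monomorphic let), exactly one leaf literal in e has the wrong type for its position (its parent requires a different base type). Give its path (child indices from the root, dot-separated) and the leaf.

Trace:
\x._ : a -> Int
  unify a -> Int ~ Int -> b
  unify a ~ Int
  unify Int ~ b
_ _ : Int
  unify Int ~ Int
  unify Int ~ Bool
  FAIL: mismatch Int ~ Bool

Answer: 1.0 : 8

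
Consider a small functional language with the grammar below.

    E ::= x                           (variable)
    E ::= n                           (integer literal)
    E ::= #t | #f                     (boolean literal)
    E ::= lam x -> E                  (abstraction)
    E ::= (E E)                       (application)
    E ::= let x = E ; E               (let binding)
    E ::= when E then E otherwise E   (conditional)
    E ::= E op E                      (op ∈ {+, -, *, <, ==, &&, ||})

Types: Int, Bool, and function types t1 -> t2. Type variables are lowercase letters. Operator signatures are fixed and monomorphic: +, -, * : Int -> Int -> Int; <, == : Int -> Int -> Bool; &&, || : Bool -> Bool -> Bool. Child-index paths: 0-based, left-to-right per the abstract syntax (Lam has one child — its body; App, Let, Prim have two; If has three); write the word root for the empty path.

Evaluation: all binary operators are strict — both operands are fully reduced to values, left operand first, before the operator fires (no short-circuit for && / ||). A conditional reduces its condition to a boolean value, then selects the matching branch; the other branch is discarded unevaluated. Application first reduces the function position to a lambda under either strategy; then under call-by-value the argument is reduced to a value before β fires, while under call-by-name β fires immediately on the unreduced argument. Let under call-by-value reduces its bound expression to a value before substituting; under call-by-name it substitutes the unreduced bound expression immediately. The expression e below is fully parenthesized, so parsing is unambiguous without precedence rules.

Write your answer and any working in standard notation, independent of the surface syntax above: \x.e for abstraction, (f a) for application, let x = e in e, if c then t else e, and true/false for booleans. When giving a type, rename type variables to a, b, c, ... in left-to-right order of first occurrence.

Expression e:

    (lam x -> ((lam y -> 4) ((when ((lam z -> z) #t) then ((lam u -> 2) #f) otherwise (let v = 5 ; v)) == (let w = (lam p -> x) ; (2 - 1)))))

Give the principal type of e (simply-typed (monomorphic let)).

Trace:
\y._ : b -> Int
z : c
\z._ : c -> c
  unify c -> c ~ Bool -> d
  unify c ~ Bool
  unify Bool ~ d
_ _ : Bool
  unify Bool ~ Bool
\u._ : e -> Int
  unify e -> Int ~ Bool -> f
  unify e ~ Bool
  unify Int ~ f
_ _ : Int
let v : Int
v : Int
  unify Int ~ Int
  unify Int ~ Int
x : a
\p._ : g -> a
let w : g -> a
  unify Int ~ Int
  unify Int ~ Int
  unify Int ~ Int
  unify b -> Int ~ Bool -> h
  unify b ~ Bool
  unify Int ~ h
_ _ : Int
\x._ : a -> Int

Answer: a -> Int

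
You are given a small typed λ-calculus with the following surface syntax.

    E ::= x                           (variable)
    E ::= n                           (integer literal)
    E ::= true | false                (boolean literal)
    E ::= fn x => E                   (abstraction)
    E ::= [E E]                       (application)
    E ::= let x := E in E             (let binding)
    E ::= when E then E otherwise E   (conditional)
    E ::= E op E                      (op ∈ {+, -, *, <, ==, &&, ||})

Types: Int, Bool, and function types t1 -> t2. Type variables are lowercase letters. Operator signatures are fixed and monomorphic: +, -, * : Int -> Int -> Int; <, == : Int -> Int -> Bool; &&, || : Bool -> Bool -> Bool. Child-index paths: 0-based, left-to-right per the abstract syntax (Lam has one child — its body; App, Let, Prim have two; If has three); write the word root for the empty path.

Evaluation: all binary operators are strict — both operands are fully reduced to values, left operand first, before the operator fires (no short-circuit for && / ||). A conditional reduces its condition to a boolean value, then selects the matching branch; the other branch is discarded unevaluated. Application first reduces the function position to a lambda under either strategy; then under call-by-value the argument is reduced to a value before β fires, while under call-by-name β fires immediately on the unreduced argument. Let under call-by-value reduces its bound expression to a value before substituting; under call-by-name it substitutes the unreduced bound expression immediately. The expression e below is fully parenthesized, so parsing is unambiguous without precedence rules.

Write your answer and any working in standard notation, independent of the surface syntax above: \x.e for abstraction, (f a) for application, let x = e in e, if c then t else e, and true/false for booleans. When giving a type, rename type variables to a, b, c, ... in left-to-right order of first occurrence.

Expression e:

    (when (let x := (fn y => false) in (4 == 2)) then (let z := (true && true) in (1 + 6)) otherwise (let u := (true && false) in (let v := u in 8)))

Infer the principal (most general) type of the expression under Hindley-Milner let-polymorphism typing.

Answer: Int

Trace:
\y._ : a -> Bool
let x : forall. a -> Bool
  unify Int ~ Int
  unify Int ~ Int
  unify Bool ~ Bool
  unify Bool ~ Bool
  unify Bool ~ Bool
let z : Bool
  unify Int ~ Int
  unify Int ~ Int
  unify Bool ~ Bool
  unify Bool ~ Bool
let u : Bool
u : Bool
let v : Bool
  unify Int ~ Int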